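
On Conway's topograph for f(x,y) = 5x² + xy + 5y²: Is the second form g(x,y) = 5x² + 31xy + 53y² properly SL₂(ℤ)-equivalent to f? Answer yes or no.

D₁ = -99, D₂ = -99
f: reduced (well bottom): (5,1,5) with a≤c, −a<b≤a
g: translate: b→1 (≡31 mod 10), so (5,31,53)→(5,1,5)
g: reduced (well bottom): (5,1,5) with a≤c, −a<b≤a
reduced forms (5, 1, 5) vs (5, 1, 5) ⇒ equivalent

yes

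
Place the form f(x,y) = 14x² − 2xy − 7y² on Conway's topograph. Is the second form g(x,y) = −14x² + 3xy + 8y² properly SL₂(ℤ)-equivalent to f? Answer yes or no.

D₁ = 396, D₂ = 457
discriminants differ ⇒ not SL₂(ℤ)-equivalent

no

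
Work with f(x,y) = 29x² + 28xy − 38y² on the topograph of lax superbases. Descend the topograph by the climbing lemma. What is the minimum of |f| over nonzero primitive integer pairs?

river: ρ → (-38,48,19)
river: ρ → (19,66,-11)
river: ρ → (-11,66,19)
river: ρ → (19,48,-38)
river: ρ → (-38,28,29)
river: ρ → (29,30,-37)
river: ρ → (-37,44,22)
river: ρ → (22,44,-37)
river: ρ → (-37,30,29)
river: ρ → (29,28,-38)
closes: descent 0, river 10
min |a| on river = 11

11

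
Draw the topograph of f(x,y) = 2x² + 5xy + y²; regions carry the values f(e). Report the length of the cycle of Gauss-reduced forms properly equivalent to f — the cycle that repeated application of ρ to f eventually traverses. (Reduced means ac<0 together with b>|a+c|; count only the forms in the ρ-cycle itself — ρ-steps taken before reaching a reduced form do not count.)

D = 17, ⌊√D⌋ = 4
descent: ρ → (1,3,-2)  [lands on river]
river: ρ → (-2,1,2)
river: ρ → (2,3,-1)
river: ρ → (-1,3,2)
river: ρ → (2,1,-2)
river: ρ → (-2,3,1)
ρ-cycle length = 6 (tail of 1 descent step not counted)

6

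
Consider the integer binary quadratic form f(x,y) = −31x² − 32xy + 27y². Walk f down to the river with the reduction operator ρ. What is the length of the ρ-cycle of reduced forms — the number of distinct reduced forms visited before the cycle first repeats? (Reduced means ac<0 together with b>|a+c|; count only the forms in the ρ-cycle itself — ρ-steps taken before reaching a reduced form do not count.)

D = 4372, ⌊√D⌋ = 66
descent: ρ → (27,32,-31)  [lands on river]
river: ρ → (-31,30,28)
river: ρ → (28,26,-33)
river: ρ → (-33,40,21)
river: ρ → (21,44,-29)
river: ρ → (-29,14,36)
river: ρ → (36,58,-7)
river: ρ → (-7,54,52)
river: ρ → (52,50,-9)
river: ρ → (-9,58,28)
river: ρ → (28,54,-13)
river: ρ → (-13,50,36)
river: ρ → (36,22,-27)
river: ρ → (-27,32,31)
river: ρ → (31,30,-28)
river: ρ → (-28,26,33)
river: ρ → (33,40,-21)
river: ρ → (-21,44,29)
river: ρ → (29,14,-36)
river: ρ → (-36,58,7)
river: ρ → (7,54,-52)
river: ρ → (-52,50,9)
river: ρ → (9,58,-28)
river: ρ → (-28,54,13)
river: ρ → (13,50,-36)
river: ρ → (-36,22,27)
ρ-cycle length = 26 (tail of 1 descent step not counted)

26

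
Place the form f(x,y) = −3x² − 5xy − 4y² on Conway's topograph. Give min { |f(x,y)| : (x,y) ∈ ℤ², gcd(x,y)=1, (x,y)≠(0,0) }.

translate: b→-1 (≡5 mod 6), so (3,5,4)→(3,-1,2)
flip: (3,-1,2)→(2,1,3)
reduced (well bottom): (2,1,3) with a≤c, −a<b≤a
well minimum |f| = |-2| = 2 (negative-definite)

2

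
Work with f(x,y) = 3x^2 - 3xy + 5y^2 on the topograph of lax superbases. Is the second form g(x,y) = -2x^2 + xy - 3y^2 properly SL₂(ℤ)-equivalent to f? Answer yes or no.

D₁ = -51, D₂ = -23
discriminants differ ⇒ not SL₂(ℤ)-equivalent

no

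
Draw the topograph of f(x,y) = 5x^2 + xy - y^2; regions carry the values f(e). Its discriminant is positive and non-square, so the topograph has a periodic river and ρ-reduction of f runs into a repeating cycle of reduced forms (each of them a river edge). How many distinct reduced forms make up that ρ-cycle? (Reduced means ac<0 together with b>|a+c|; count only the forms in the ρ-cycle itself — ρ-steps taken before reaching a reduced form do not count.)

D = 21, ⌊√D⌋ = 4
descent: ρ → (-1,3,3)  [lands on river]
river: ρ → (3,3,-1)
ρ-cycle length = 2 (tail of 1 descent step not counted)

2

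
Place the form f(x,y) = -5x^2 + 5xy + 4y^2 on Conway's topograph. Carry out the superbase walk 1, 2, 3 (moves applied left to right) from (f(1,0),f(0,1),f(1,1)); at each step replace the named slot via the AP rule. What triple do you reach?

start (-5,4,4) = (f(1,0),f(0,1),f(1,1))
replace slot 1: 2·(4+4) − (-5) = 21 → (21,4,4)
replace slot 2: 2·(21+4) − 4 = 46 → (21,46,4)
replace slot 3: 2·(21+46) − 4 = 130 → (21,46,130)

21,46,130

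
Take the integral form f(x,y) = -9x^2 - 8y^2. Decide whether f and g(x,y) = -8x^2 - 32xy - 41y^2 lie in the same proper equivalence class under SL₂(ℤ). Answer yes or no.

D₁ = -288, D₂ = -288
f is negative-definite; reduce −f:
−f: flip: (9,0,8)→(8,0,9)
−f: reduced (well bottom): (8,0,9) with a≤c, −a<b≤a
flip sign back: reduced form of f is (-8,0,-9)
g is negative-definite; reduce −g:
−g: translate: b→0 (≡32 mod 16), so (8,32,41)→(8,0,9)
−g: reduced (well bottom): (8,0,9) with a≤c, −a<b≤a
flip sign back: reduced form of g is (-8,0,-9)
reduced forms (-8, 0, -9) vs (-8, 0, -9) ⇒ equivalent

yes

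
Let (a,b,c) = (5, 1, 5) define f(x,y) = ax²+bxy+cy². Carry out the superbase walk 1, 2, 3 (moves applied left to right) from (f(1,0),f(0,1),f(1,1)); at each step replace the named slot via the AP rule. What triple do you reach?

start (5,5,11) = (f(1,0),f(0,1),f(1,1))
replace slot 1: 2·(5+11) − 5 = 27 → (27,5,11)
replace slot 2: 2·(27+11) − 5 = 71 → (27,71,11)
replace slot 3: 2·(27+71) − 11 = 185 → (27,71,185)

27,71,185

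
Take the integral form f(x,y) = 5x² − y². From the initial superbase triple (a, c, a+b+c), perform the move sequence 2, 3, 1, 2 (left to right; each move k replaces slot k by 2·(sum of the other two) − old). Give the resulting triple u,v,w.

start (5,-1,4) = (f(1,0),f(0,1),f(1,1))
replace slot 2: 2·(5+4) − (-1) = 19 → (5,19,4)
replace slot 3: 2·(5+19) − 4 = 44 → (5,19,44)
replace slot 1: 2·(19+44) − 5 = 121 → (121,19,44)
replace slot 2: 2·(121+44) − 19 = 311 → (121,311,44)

121,311,44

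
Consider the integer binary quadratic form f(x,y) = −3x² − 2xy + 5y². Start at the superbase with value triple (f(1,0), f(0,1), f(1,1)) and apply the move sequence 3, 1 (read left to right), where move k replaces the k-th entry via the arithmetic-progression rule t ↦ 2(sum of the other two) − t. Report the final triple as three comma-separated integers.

start (-3,5,0) = (f(1,0),f(0,1),f(1,1))
replace slot 3: 2·((-3)+5) − 0 = 4 → (-3,5,4)
replace slot 1: 2·(5+4) − (-3) = 21 → (21,5,4)

21,5,4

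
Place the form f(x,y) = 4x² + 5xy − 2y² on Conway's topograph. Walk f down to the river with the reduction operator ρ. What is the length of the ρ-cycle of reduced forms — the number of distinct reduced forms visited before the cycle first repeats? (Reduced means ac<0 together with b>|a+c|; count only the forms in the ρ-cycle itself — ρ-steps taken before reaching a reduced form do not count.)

D = 57, ⌊√D⌋ = 7
river: ρ → (-2,7,1)
river: ρ → (1,7,-2)
river: ρ → (-2,5,4)
river: ρ → (4,3,-3)
river: ρ → (-3,3,4)
river: ρ → (4,5,-2)
ρ-cycle length = 6 (tail of 0 descent steps not counted)

6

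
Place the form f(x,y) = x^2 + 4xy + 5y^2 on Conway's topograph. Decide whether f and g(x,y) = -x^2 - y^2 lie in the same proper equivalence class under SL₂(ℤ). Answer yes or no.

D₁ = -4, D₂ = -4
f: translate: b→0 (≡4 mod 2), so (1,4,5)→(1,0,1)
f: reduced (well bottom): (1,0,1) with a≤c, −a<b≤a
g is negative-definite; reduce −g:
−g: reduced (well bottom): (1,0,1) with a≤c, −a<b≤a
flip sign back: reduced form of g is (-1,0,-1)
reduced forms (1, 0, 1) vs (-1, 0, -1) ⇒ inequivalent

no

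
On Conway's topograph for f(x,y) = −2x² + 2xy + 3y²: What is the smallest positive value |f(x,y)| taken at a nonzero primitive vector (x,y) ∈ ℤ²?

river: ρ → (3,4,-1)
river: ρ → (-1,4,3)
river: ρ → (3,2,-2)
river: ρ → (-2,2,3)
closes: descent 0, river 4
min |a| on river = 1

1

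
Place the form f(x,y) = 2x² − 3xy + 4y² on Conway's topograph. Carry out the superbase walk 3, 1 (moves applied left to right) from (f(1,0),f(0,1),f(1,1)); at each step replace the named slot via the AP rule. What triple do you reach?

start (2,4,3) = (f(1,0),f(0,1),f(1,1))
replace slot 3: 2·(2+4) − 3 = 9 → (2,4,9)
replace slot 1: 2·(4+9) − 2 = 24 → (24,4,9)

24,4,9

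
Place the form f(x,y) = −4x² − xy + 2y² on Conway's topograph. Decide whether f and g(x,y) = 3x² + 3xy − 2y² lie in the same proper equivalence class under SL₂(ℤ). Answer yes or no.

D₁ = 33, D₂ = 33
river cycle of f (length 4): (2, 5, -1), (-1, 5, 2), (2, 3, -3), (-3, 3, 2)
river cycle of g (length 4): (-2, 5, 1), (1, 5, -2), (-2, 3, 3), (3, 3, -2)
cycles differ ⇒ inequivalent

no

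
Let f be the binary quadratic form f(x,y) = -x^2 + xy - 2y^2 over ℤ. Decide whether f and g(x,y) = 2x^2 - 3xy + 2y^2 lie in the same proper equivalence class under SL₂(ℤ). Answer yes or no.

D₁ = -7, D₂ = -7
f is negative-definite; reduce −f:
−f: translate: b→1 (≡-1 mod 2), so (1,-1,2)→(1,1,2)
−f: reduced (well bottom): (1,1,2) with a≤c, −a<b≤a
flip sign back: reduced form of f is (-1,-1,-2)
g: translate: b→1 (≡-3 mod 4), so (2,-3,2)→(2,1,1)
g: flip: (2,1,1)→(1,-1,2)
g: translate: b→1 (≡-1 mod 2), so (1,-1,2)→(1,1,2)
g: reduced (well bottom): (1,1,2) with a≤c, −a<b≤a
reduced forms (-1, -1, -2) vs (1, 1, 2) ⇒ inequivalent

no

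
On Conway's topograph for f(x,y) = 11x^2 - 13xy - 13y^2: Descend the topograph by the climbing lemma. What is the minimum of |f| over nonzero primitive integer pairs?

descent: ρ → (-13,13,11)  [lands on river]
river: ρ → (11,9,-15)
river: ρ → (-15,21,5)
river: ρ → (5,19,-19)
river: ρ → (-19,19,5)
river: ρ → (5,21,-15)
river: ρ → (-15,9,11)
river: ρ → (11,13,-13)
closes: descent 1, river 8
min |a| on river = 5

5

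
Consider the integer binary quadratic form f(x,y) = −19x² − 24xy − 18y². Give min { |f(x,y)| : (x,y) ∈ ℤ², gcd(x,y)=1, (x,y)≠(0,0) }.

translate: b→-14 (≡24 mod 38), so (19,24,18)→(19,-14,13)
flip: (19,-14,13)→(13,14,19)
translate: b→-12 (≡14 mod 26), so (13,14,19)→(13,-12,18)
reduced (well bottom): (13,-12,18) with a≤c, −a<b≤a
well minimum |f| = |-13| = 13 (negative-definite)

13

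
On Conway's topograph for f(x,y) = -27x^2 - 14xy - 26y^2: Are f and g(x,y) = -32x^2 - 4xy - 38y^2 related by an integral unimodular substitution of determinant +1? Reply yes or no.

D₁ = -2612, D₂ = -4848
discriminants differ ⇒ not SL₂(ℤ)-equivalent

no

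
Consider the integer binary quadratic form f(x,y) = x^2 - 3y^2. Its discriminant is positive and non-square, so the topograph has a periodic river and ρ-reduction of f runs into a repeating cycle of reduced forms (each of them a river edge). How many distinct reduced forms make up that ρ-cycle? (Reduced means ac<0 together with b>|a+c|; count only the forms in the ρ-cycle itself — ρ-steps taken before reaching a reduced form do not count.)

D = 12, ⌊√D⌋ = 3
descent: ρ → (-3,0,1)
descent: ρ → (1,2,-2)  [lands on river]
river: ρ → (-2,2,1)
ρ-cycle length = 2 (tail of 2 descent steps not counted)

2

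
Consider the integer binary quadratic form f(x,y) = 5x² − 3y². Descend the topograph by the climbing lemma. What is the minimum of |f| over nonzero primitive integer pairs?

descent: ρ → (-3,6,2)  [lands on river]
river: ρ → (2,6,-3)
closes: descent 1, river 2
min |a| on river = 2

2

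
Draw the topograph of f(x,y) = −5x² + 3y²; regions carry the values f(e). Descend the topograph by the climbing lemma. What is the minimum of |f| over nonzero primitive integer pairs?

descent: ρ → (3,6,-2)  [lands on river]
river: ρ → (-2,6,3)
closes: descent 1, river 2
min |a| on river = 2

2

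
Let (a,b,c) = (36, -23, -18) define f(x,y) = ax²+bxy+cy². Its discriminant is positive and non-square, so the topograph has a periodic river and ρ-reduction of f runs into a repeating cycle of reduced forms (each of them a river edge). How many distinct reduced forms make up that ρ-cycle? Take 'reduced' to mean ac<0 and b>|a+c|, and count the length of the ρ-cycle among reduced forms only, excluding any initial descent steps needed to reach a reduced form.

D = 3121, ⌊√D⌋ = 55
descent: ρ → (-18,23,36)  [lands on river]
river: ρ → (36,49,-5)
river: ρ → (-5,51,26)
river: ρ → (26,53,-3)
river: ρ → (-3,55,8)
river: ρ → (8,41,-45)
river: ρ → (-45,49,4)
river: ρ → (4,55,-6)
river: ρ → (-6,53,13)
river: ρ → (13,51,-10)
river: ρ → (-10,49,18)
river: ρ → (18,23,-36)
river: ρ → (-36,49,5)
river: ρ → (5,51,-26)
river: ρ → (-26,53,3)
river: ρ → (3,55,-8)
river: ρ → (-8,41,45)
river: ρ → (45,49,-4)
river: ρ → (-4,55,6)
river: ρ → (6,53,-13)
river: ρ → (-13,51,10)
river: ρ → (10,49,-18)
ρ-cycle length = 22 (tail of 1 descent step not counted)

22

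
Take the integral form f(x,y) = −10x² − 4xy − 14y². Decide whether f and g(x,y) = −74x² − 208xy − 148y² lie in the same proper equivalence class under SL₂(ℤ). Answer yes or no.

D₁ = -544, D₂ = -544
f is negative-definite; reduce −f:
−f: reduced (well bottom): (10,4,14) with a≤c, −a<b≤a
flip sign back: reduced form of f is (-10,-4,-14)
g is negative-definite; reduce −g:
−g: translate: b→60 (≡208 mod 148), so (74,208,148)→(74,60,14)
−g: flip: (74,60,14)→(14,-60,74)
−g: translate: b→-4 (≡-60 mod 28), so (14,-60,74)→(14,-4,10)
−g: flip: (14,-4,10)→(10,4,14)
−g: reduced (well bottom): (10,4,14) with a≤c, −a<b≤a
flip sign back: reduced form of g is (-10,-4,-14)
reduced forms (-10, -4, -14) vs (-10, -4, -14) ⇒ equivalent

yes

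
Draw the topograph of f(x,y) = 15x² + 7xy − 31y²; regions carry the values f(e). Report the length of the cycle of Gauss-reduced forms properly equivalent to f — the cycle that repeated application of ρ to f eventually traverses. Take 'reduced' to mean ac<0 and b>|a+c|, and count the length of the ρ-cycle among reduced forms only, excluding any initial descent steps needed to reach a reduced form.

D = 1909, ⌊√D⌋ = 43
descent: ρ → (-31,-7,15)
descent: ρ → (15,37,-9)  [lands on river]
river: ρ → (-9,35,19)
river: ρ → (19,41,-3)
river: ρ → (-3,43,5)
river: ρ → (5,37,-27)
river: ρ → (-27,17,15)
river: ρ → (15,43,-1)
river: ρ → (-1,43,15)
river: ρ → (15,17,-27)
river: ρ → (-27,37,5)
river: ρ → (5,43,-3)
river: ρ → (-3,41,19)
river: ρ → (19,35,-9)
river: ρ → (-9,37,15)
river: ρ → (15,23,-23)
river: ρ → (-23,23,15)
ρ-cycle length = 16 (tail of 2 descent steps not counted)

16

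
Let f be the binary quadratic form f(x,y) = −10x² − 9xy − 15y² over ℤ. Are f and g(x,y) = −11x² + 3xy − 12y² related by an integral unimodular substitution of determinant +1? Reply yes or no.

D₁ = -519, D₂ = -519
f is negative-definite; reduce −f:
−f: reduced (well bottom): (10,9,15) with a≤c, −a<b≤a
flip sign back: reduced form of f is (-10,-9,-15)
g is negative-definite; reduce −g:
−g: reduced (well bottom): (11,-3,12) with a≤c, −a<b≤a
flip sign back: reduced form of g is (-11,3,-12)
reduced forms (-10, -9, -15) vs (-11, 3, -12) ⇒ inequivalent

no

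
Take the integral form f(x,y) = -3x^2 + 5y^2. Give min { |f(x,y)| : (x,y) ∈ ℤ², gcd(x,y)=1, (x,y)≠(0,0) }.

descent: ρ → (5,0,-3)
descent: ρ → (-3,6,2)  [lands on river]
river: ρ → (2,6,-3)
closes: descent 2, river 2
min |a| on river = 2

2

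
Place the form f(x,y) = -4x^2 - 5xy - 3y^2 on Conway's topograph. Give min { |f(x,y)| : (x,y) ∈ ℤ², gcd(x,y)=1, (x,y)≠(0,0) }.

translate: b→-3 (≡5 mod 8), so (4,5,3)→(4,-3,2)
flip: (4,-3,2)→(2,3,4)
translate: b→-1 (≡3 mod 4), so (2,3,4)→(2,-1,3)
reduced (well bottom): (2,-1,3) with a≤c, −a<b≤a
well minimum |f| = |-2| = 2 (negative-definite)

2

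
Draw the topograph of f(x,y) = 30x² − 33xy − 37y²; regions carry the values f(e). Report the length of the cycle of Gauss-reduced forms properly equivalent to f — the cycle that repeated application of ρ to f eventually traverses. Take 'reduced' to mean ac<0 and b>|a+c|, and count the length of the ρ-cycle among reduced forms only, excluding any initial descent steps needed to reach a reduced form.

D = 5529, ⌊√D⌋ = 74
descent: ρ → (-37,33,30)  [lands on river]
river: ρ → (30,27,-40)
river: ρ → (-40,53,17)
river: ρ → (17,49,-46)
river: ρ → (-46,43,20)
river: ρ → (20,37,-52)
river: ρ → (-52,67,5)
river: ρ → (5,73,-10)
river: ρ → (-10,67,26)
river: ρ → (26,37,-40)
river: ρ → (-40,43,23)
river: ρ → (23,49,-34)
river: ρ → (-34,19,38)
river: ρ → (38,57,-15)
river: ρ → (-15,63,26)
river: ρ → (26,41,-37)
ρ-cycle length = 16 (tail of 1 descent step not counted)

16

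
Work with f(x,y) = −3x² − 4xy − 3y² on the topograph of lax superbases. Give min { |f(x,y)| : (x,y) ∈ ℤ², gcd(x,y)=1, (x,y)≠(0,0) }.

translate: b→-2 (≡4 mod 6), so (3,4,3)→(3,-2,2)
flip: (3,-2,2)→(2,2,3)
reduced (well bottom): (2,2,3) with a≤c, −a<b≤a
well minimum |f| = |-2| = 2 (negative-definite)

2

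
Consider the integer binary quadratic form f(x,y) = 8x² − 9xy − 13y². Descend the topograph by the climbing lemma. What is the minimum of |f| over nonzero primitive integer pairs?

descent: ρ → (-13,9,8)  [lands on river]
river: ρ → (8,7,-14)
river: ρ → (-14,21,1)
river: ρ → (1,21,-14)
river: ρ → (-14,7,8)
river: ρ → (8,9,-13)
river: ρ → (-13,17,4)
river: ρ → (4,15,-17)
river: ρ → (-17,19,2)
river: ρ → (2,21,-7)
river: ρ → (-7,21,2)
river: ρ → (2,19,-17)
river: ρ → (-17,15,4)
river: ρ → (4,17,-13)
closes: descent 1, river 14
min |a| on river = 1

1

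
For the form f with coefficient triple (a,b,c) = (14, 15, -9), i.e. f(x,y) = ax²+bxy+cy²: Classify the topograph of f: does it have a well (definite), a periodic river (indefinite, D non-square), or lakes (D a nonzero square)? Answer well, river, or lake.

D = b²−4ac = 15² − 4·14·(-9) = 729
D = 27² is a perfect square ⇒ form factors over ℤ ⇒ lakes

lake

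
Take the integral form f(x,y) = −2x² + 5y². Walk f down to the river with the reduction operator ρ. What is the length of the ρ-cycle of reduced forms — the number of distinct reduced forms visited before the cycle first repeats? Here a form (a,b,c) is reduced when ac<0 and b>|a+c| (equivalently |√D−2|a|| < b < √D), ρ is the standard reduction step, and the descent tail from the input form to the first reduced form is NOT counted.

D = 40, ⌊√D⌋ = 6
descent: ρ → (5,0,-2)
descent: ρ → (-2,4,3)  [lands on river]
river: ρ → (3,2,-3)
river: ρ → (-3,4,2)
river: ρ → (2,4,-3)
river: ρ → (-3,2,3)
river: ρ → (3,4,-2)
ρ-cycle length = 6 (tail of 2 descent steps not counted)

6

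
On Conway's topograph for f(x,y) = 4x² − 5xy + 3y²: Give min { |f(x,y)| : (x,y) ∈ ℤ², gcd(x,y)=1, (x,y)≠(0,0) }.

translate: b→3 (≡-5 mod 8), so (4,-5,3)→(4,3,2)
flip: (4,3,2)→(2,-3,4)
translate: b→1 (≡-3 mod 4), so (2,-3,4)→(2,1,3)
reduced (well bottom): (2,1,3) with a≤c, −a<b≤a
well minimum = a = 2

2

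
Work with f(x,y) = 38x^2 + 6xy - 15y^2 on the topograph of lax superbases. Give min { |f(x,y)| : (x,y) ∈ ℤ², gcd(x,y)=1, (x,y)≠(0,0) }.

descent: ρ → (-15,24,29)  [lands on river]
river: ρ → (29,34,-10)
river: ρ → (-10,46,5)
river: ρ → (5,44,-19)
river: ρ → (-19,32,17)
river: ρ → (17,36,-15)
closes: descent 1, river 6
min |a| on river = 5

5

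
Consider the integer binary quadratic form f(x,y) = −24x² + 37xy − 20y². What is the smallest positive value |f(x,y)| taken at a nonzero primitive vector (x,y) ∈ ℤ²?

translate: b→11 (≡-37 mod 48), so (24,-37,20)→(24,11,7)
flip: (24,11,7)→(7,-11,24)
translate: b→3 (≡-11 mod 14), so (7,-11,24)→(7,3,20)
reduced (well bottom): (7,3,20) with a≤c, −a<b≤a
well minimum |f| = |-7| = 7 (negative-definite)

7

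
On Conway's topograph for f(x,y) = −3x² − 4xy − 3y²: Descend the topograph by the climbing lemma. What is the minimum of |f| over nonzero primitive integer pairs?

translate: b→-2 (≡4 mod 6), so (3,4,3)→(3,-2,2)
flip: (3,-2,2)→(2,2,3)
reduced (well bottom): (2,2,3) with a≤c, −a<b≤a
well minimum |f| = |-2| = 2 (negative-definite)

2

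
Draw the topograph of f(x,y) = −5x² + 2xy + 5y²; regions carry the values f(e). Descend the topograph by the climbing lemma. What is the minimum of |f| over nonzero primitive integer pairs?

river: ρ → (5,8,-2)
river: ρ → (-2,8,5)
river: ρ → (5,2,-5)
river: ρ → (-5,8,2)
river: ρ → (2,8,-5)
river: ρ → (-5,2,5)
closes: descent 0, river 6
min |a| on river = 2

2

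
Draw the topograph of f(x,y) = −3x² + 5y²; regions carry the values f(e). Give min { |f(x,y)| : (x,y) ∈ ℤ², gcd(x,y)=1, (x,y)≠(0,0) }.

descent: ρ → (5,0,-3)
descent: ρ → (-3,6,2)  [lands on river]
river: ρ → (2,6,-3)
closes: descent 2, river 2
min |a| on river = 2

2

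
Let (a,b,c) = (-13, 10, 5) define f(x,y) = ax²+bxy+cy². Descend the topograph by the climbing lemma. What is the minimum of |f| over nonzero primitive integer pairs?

river: ρ → (5,10,-13)
river: ρ → (-13,16,2)
river: ρ → (2,16,-13)
river: ρ → (-13,10,5)
closes: descent 0, river 4
min |a| on river = 2

2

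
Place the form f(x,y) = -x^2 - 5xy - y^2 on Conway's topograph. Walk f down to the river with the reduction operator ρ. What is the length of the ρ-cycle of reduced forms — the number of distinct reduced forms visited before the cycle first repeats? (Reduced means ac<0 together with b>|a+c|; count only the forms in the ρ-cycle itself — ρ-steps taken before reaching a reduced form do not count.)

D = 21, ⌊√D⌋ = 4
descent: ρ → (-1,3,3)  [lands on river]
river: ρ → (3,3,-1)
ρ-cycle length = 2 (tail of 1 descent step not counted)

2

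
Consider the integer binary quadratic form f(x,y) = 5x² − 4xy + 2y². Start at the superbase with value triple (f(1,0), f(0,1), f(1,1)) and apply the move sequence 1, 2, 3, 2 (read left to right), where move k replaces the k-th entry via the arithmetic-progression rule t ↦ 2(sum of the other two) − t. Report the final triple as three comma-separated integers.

start (5,2,3) = (f(1,0),f(0,1),f(1,1))
replace slot 1: 2·(2+3) − 5 = 5 → (5,2,3)
replace slot 2: 2·(5+3) − 2 = 14 → (5,14,3)
replace slot 3: 2·(5+14) − 3 = 35 → (5,14,35)
replace slot 2: 2·(5+35) − 14 = 66 → (5,66,35)

5,66,35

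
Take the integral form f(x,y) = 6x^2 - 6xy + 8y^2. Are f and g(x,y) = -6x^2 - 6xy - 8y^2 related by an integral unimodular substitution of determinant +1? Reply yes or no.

D₁ = -156, D₂ = -156
f: translate: b→6 (≡-6 mod 12), so (6,-6,8)→(6,6,8)
f: reduced (well bottom): (6,6,8) with a≤c, −a<b≤a
g is negative-definite; reduce −g:
−g: reduced (well bottom): (6,6,8) with a≤c, −a<b≤a
flip sign back: reduced form of g is (-6,-6,-8)
reduced forms (6, 6, 8) vs (-6, -6, -8) ⇒ inequivalent

no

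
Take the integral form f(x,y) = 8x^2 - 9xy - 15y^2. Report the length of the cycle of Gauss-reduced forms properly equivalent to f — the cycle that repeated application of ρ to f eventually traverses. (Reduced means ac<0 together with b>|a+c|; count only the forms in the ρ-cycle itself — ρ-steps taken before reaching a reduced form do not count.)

D = 561, ⌊√D⌋ = 23
descent: ρ → (-15,9,8)  [lands on river]
river: ρ → (8,23,-1)
river: ρ → (-1,23,8)
river: ρ → (8,9,-15)
river: ρ → (-15,21,2)
river: ρ → (2,23,-4)
river: ρ → (-4,17,17)
river: ρ → (17,17,-4)
river: ρ → (-4,23,2)
river: ρ → (2,21,-15)
ρ-cycle length = 10 (tail of 1 descent step not counted)

10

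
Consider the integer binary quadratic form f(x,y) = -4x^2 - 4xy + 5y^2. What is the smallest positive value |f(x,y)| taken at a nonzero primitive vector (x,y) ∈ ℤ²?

descent: ρ → (5,4,-4)  [lands on river]
river: ρ → (-4,4,5)
river: ρ → (5,6,-3)
river: ρ → (-3,6,5)
closes: descent 1, river 4
min |a| on river = 3

3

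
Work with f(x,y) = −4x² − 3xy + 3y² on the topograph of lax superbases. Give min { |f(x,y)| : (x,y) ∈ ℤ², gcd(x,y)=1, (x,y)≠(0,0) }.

descent: ρ → (3,3,-4)  [lands on river]
river: ρ → (-4,5,2)
river: ρ → (2,7,-1)
river: ρ → (-1,7,2)
river: ρ → (2,5,-4)
river: ρ → (-4,3,3)
closes: descent 1, river 6
min |a| on river = 1

1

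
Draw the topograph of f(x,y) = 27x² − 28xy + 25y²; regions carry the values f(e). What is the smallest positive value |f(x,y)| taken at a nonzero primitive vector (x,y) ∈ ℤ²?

translate: b→26 (≡-28 mod 54), so (27,-28,25)→(27,26,24)
flip: (27,26,24)→(24,-26,27)
translate: b→22 (≡-26 mod 48), so (24,-26,27)→(24,22,25)
reduced (well bottom): (24,22,25) with a≤c, −a<b≤a
well minimum = a = 24

24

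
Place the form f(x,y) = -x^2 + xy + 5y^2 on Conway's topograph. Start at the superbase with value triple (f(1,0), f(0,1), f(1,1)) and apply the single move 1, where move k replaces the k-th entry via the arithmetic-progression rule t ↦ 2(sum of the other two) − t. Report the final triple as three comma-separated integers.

start (-1,5,5) = (f(1,0),f(0,1),f(1,1))
replace slot 1: 2·(5+5) − (-1) = 21 → (21,5,5)

21,5,5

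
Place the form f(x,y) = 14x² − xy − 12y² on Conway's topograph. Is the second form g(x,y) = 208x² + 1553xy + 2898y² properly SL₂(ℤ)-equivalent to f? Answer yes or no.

D₁ = 673, D₂ = 673
river cycle of f (length 58): (-12, 25, 1), (1, 25, -12), (-12, 23, 3), (3, 25, -4), (-4, 23, 9), (9, 13, -14), (-14, 15, 8), (8, 17, -12), (-12, 7, 13), (13, 19, -6), … (48 more)
river cycle of g (length 58): (-12, 25, 1), (1, 25, -12), (-12, 23, 3), (3, 25, -4), (-4, 23, 9), (9, 13, -14), (-14, 15, 8), (8, 17, -12), (-12, 7, 13), (13, 19, -6), … (48 more)
cycles coincide ⇒ equivalent

yes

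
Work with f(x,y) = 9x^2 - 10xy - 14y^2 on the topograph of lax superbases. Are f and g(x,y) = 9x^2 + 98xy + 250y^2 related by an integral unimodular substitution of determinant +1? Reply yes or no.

D₁ = 604, D₂ = 604
river cycle of f (length 20): (-14, 10, 9), (9, 8, -15), (-15, 22, 2), (2, 22, -15), (-15, 8, 9), (9, 10, -14), (-14, 18, 5), (5, 22, -6), (-6, 14, 17), (17, 20, -3), … (10 more)
river cycle of g (length 20): (9, 8, -15), (-15, 22, 2), (2, 22, -15), (-15, 8, 9), (9, 10, -14), (-14, 18, 5), (5, 22, -6), (-6, 14, 17), (17, 20, -3), (-3, 22, 10), … (10 more)
cycles coincide ⇒ equivalent

yes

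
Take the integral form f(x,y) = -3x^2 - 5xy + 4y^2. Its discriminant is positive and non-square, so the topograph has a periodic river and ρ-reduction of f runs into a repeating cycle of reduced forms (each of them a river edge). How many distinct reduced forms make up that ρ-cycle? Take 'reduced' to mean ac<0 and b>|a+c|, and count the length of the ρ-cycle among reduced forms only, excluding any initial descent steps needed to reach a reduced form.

D = 73, ⌊√D⌋ = 8
descent: ρ → (4,5,-3)  [lands on river]
river: ρ → (-3,7,2)
river: ρ → (2,5,-6)
river: ρ → (-6,7,1)
river: ρ → (1,7,-6)
river: ρ → (-6,5,2)
river: ρ → (2,7,-3)
river: ρ → (-3,5,4)
river: ρ → (4,3,-4)
river: ρ → (-4,5,3)
river: ρ → (3,7,-2)
river: ρ → (-2,5,6)
river: ρ → (6,7,-1)
river: ρ → (-1,7,6)
river: ρ → (6,5,-2)
river: ρ → (-2,7,3)
river: ρ → (3,5,-4)
river: ρ → (-4,3,4)
ρ-cycle length = 18 (tail of 1 descent step not counted)

18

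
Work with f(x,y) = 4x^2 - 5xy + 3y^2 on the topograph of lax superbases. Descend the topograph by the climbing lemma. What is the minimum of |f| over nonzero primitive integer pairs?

translate: b→3 (≡-5 mod 8), so (4,-5,3)→(4,3,2)
flip: (4,3,2)→(2,-3,4)
translate: b→1 (≡-3 mod 4), so (2,-3,4)→(2,1,3)
reduced (well bottom): (2,1,3) with a≤c, −a<b≤a
well minimum = a = 2

2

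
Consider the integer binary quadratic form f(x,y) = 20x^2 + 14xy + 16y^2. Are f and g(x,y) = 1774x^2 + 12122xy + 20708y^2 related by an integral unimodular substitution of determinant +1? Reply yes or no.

D₁ = -1084, D₂ = -1084
f: flip: (20,14,16)→(16,-14,20)
f: reduced (well bottom): (16,-14,20) with a≤c, −a<b≤a
g: translate: b→1478 (≡12122 mod 3548), so (1774,12122,20708)→(1774,1478,308)
g: flip: (1774,1478,308)→(308,-1478,1774)
g: translate: b→-246 (≡-1478 mod 616), so (308,-1478,1774)→(308,-246,50)
g: flip: (308,-246,50)→(50,246,308)
g: translate: b→46 (≡246 mod 100), so (50,246,308)→(50,46,16)
g: flip: (50,46,16)→(16,-46,50)
g: translate: b→-14 (≡-46 mod 32), so (16,-46,50)→(16,-14,20)
g: reduced (well bottom): (16,-14,20) with a≤c, −a<b≤a
reduced forms (16, -14, 20) vs (16, -14, 20) ⇒ equivalent

yes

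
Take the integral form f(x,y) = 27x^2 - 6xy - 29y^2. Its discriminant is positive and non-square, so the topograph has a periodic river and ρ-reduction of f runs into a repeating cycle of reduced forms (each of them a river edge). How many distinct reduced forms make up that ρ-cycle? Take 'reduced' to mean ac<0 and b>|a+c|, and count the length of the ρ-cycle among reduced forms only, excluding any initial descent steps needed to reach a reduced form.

D = 3168, ⌊√D⌋ = 56
descent: ρ → (-29,6,27)  [lands on river]
river: ρ → (27,48,-8)
river: ρ → (-8,48,27)
river: ρ → (27,6,-29)
river: ρ → (-29,52,4)
river: ρ → (4,52,-29)
ρ-cycle length = 6 (tail of 1 descent step not counted)

6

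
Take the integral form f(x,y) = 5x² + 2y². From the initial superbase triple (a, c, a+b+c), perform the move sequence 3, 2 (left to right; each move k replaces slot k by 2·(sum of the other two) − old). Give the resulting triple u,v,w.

start (5,2,7) = (f(1,0),f(0,1),f(1,1))
replace slot 3: 2·(5+2) − 7 = 7 → (5,2,7)
replace slot 2: 2·(5+7) − 2 = 22 → (5,22,7)

5,22,7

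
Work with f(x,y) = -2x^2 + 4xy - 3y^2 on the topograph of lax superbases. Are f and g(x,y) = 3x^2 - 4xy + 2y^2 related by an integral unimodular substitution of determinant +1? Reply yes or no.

D₁ = -8, D₂ = -8
f is negative-definite; reduce −f:
−f: translate: b→0 (≡-4 mod 4), so (2,-4,3)→(2,0,1)
−f: flip: (2,0,1)→(1,0,2)
−f: reduced (well bottom): (1,0,2) with a≤c, −a<b≤a
flip sign back: reduced form of f is (-1,0,-2)
g: translate: b→2 (≡-4 mod 6), so (3,-4,2)→(3,2,1)
g: flip: (3,2,1)→(1,-2,3)
g: translate: b→0 (≡-2 mod 2), so (1,-2,3)→(1,0,2)
g: reduced (well bottom): (1,0,2) with a≤c, −a<b≤a
reduced forms (-1, 0, -2) vs (1, 0, 2) ⇒ inequivalent

no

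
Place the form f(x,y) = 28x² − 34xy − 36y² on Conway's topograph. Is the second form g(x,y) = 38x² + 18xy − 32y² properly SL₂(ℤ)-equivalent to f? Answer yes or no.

D₁ = 5188, D₂ = 5188
river cycle of f (length 10): (-36, 34, 28), (28, 22, -42), (-42, 62, 8), (8, 66, -26), (-26, 38, 36), (36, 34, -28), (-28, 22, 42), (42, 62, -8), (-8, 66, 26), (26, 38, -36)
river cycle of g (length 10): (-32, 46, 24), (24, 50, -28), (-28, 62, 12), (12, 58, -38), (-38, 18, 32), (32, 46, -24), (-24, 50, 28), (28, 62, -12), (-12, 58, 38), (38, 18, -32)
cycles differ ⇒ inequivalent

no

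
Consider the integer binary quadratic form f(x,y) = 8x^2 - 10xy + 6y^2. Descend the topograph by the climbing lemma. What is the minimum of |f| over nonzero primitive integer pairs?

translate: b→6 (≡-10 mod 16), so (8,-10,6)→(8,6,4)
flip: (8,6,4)→(4,-6,8)
translate: b→2 (≡-6 mod 8), so (4,-6,8)→(4,2,6)
reduced (well bottom): (4,2,6) with a≤c, −a<b≤a
well minimum = a = 4

4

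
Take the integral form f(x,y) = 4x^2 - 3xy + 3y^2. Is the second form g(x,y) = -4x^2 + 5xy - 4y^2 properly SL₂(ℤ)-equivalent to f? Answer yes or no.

D₁ = -39, D₂ = -39
f: flip: (4,-3,3)→(3,3,4)
f: reduced (well bottom): (3,3,4) with a≤c, −a<b≤a
g is negative-definite; reduce −g:
−g: translate: b→3 (≡-5 mod 8), so (4,-5,4)→(4,3,3)
−g: flip: (4,3,3)→(3,-3,4)
−g: translate: b→3 (≡-3 mod 6), so (3,-3,4)→(3,3,4)
−g: reduced (well bottom): (3,3,4) with a≤c, −a<b≤a
flip sign back: reduced form of g is (-3,-3,-4)
reduced forms (3, 3, 4) vs (-3, -3, -4) ⇒ inequivalent

no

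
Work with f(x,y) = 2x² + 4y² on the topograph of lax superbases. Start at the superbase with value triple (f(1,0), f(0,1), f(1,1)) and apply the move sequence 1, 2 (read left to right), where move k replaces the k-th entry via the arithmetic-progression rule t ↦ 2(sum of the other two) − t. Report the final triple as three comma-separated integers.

start (2,4,6) = (f(1,0),f(0,1),f(1,1))
replace slot 1: 2·(4+6) − 2 = 18 → (18,4,6)
replace slot 2: 2·(18+6) − 4 = 44 → (18,44,6)

18,44,6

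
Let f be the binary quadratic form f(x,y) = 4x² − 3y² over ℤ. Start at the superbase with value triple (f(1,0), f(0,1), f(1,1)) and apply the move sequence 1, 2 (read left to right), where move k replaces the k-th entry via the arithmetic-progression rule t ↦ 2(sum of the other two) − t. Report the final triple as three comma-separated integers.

start (4,-3,1) = (f(1,0),f(0,1),f(1,1))
replace slot 1: 2·((-3)+1) − 4 = -8 → (-8,-3,1)
replace slot 2: 2·((-8)+1) − (-3) = -11 → (-8,-11,1)

-8,-11,1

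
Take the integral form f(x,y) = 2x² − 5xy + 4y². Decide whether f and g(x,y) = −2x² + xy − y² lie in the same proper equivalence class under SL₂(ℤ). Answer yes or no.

D₁ = -7, D₂ = -7
f: translate: b→-1 (≡-5 mod 4), so (2,-5,4)→(2,-1,1)
f: flip: (2,-1,1)→(1,1,2)
f: reduced (well bottom): (1,1,2) with a≤c, −a<b≤a
g is negative-definite; reduce −g:
−g: flip: (2,-1,1)→(1,1,2)
−g: reduced (well bottom): (1,1,2) with a≤c, −a<b≤a
flip sign back: reduced form of g is (-1,-1,-2)
reduced forms (1, 1, 2) vs (-1, -1, -2) ⇒ inequivalent

no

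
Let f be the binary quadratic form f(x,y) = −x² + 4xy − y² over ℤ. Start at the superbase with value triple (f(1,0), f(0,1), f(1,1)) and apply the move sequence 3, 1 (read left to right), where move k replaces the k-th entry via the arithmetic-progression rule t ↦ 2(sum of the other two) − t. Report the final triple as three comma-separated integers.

start (-1,-1,2) = (f(1,0),f(0,1),f(1,1))
replace slot 3: 2·((-1)+(-1)) − 2 = -6 → (-1,-1,-6)
replace slot 1: 2·((-1)+(-6)) − (-1) = -13 → (-13,-1,-6)

-13,-1,-6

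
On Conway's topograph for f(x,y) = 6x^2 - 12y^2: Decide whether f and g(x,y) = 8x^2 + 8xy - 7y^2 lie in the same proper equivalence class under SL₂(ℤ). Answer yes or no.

D₁ = 288, D₂ = 288
river cycle of f (length 2): (6, 12, -6), (-6, 12, 6)
river cycle of g (length 6): (-7, 6, 9), (9, 12, -4), (-4, 12, 9), (9, 6, -7), (-7, 8, 8), (8, 8, -7)
cycles differ ⇒ inequivalent

no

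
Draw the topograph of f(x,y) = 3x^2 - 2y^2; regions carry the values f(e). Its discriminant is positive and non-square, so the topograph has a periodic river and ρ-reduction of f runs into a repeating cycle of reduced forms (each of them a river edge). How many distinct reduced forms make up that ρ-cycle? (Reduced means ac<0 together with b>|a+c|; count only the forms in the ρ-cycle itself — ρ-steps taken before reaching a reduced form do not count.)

D = 24, ⌊√D⌋ = 4
descent: ρ → (-2,4,1)  [lands on river]
river: ρ → (1,4,-2)
ρ-cycle length = 2 (tail of 1 descent step not counted)

2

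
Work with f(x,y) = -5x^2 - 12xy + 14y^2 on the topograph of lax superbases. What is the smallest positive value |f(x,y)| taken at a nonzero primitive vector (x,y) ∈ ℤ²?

descent: ρ → (14,12,-5)  [lands on river]
river: ρ → (-5,18,5)
river: ρ → (5,12,-14)
river: ρ → (-14,16,3)
river: ρ → (3,20,-2)
river: ρ → (-2,20,3)
river: ρ → (3,16,-14)
river: ρ → (-14,12,5)
river: ρ → (5,18,-5)
river: ρ → (-5,12,14)
river: ρ → (14,16,-3)
river: ρ → (-3,20,2)
river: ρ → (2,20,-3)
river: ρ → (-3,16,14)
closes: descent 1, river 14
min |a| on river = 2

2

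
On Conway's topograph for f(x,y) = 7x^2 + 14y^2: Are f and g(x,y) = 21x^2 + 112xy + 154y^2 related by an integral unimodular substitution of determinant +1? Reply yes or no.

D₁ = -392, D₂ = -392
f: reduced (well bottom): (7,0,14) with a≤c, −a<b≤a
g: translate: b→-14 (≡112 mod 42), so (21,112,154)→(21,-14,7)
g: flip: (21,-14,7)→(7,14,21)
g: translate: b→0 (≡14 mod 14), so (7,14,21)→(7,0,14)
g: reduced (well bottom): (7,0,14) with a≤c, −a<b≤a
reduced forms (7, 0, 14) vs (7, 0, 14) ⇒ equivalent

yes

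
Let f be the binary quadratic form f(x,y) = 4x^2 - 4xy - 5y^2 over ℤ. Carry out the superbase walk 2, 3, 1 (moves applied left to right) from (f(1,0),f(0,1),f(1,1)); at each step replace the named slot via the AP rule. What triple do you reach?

start (4,-5,-5) = (f(1,0),f(0,1),f(1,1))
replace slot 2: 2·(4+(-5)) − (-5) = 3 → (4,3,-5)
replace slot 3: 2·(4+3) − (-5) = 19 → (4,3,19)
replace slot 1: 2·(3+19) − 4 = 40 → (40,3,19)

40,3,19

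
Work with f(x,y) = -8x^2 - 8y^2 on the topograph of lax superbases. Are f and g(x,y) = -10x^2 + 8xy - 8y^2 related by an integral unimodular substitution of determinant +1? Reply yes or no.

D₁ = -256, D₂ = -256
f is negative-definite; reduce −f:
−f: reduced (well bottom): (8,0,8) with a≤c, −a<b≤a
flip sign back: reduced form of f is (-8,0,-8)
g is negative-definite; reduce −g:
−g: flip: (10,-8,8)→(8,8,10)
−g: reduced (well bottom): (8,8,10) with a≤c, −a<b≤a
flip sign back: reduced form of g is (-8,-8,-10)
reduced forms (-8, 0, -8) vs (-8, -8, -10) ⇒ inequivalent

no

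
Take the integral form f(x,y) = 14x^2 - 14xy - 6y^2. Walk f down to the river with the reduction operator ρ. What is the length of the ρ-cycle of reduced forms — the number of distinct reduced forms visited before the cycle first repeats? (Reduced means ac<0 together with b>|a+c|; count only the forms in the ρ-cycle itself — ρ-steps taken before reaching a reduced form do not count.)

D = 532, ⌊√D⌋ = 23
descent: ρ → (-6,14,14)  [lands on river]
river: ρ → (14,14,-6)
river: ρ → (-6,22,2)
river: ρ → (2,22,-6)
ρ-cycle length = 4 (tail of 1 descent step not counted)

4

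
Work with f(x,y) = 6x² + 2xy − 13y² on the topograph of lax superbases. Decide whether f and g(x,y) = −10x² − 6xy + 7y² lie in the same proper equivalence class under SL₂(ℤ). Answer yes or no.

D₁ = 316, D₂ = 316
river cycle of f (length 6): (6, 14, -5), (-5, 16, 3), (3, 14, -10), (-10, 6, 7), (7, 8, -9), (-9, 10, 6)
river cycle of g (length 6): (7, 6, -10), (-10, 14, 3), (3, 16, -5), (-5, 14, 6), (6, 10, -9), (-9, 8, 7)
cycles differ ⇒ inequivalent

no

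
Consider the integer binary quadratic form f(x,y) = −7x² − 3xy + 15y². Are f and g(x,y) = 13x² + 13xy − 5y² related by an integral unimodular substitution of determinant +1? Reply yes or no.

D₁ = 429, D₂ = 429
river cycle of f (length 6): (-7, 11, 11), (11, 11, -7), (-7, 17, 5), (5, 13, -13), (-13, 13, 5), (5, 17, -7)
river cycle of g (length 6): (-5, 17, 7), (7, 11, -11), (-11, 11, 7), (7, 17, -5), (-5, 13, 13), (13, 13, -5)
cycles differ ⇒ inequivalent

no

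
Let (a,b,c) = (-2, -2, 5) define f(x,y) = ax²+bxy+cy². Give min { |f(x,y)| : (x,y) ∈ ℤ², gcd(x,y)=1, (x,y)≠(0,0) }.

descent: ρ → (5,2,-2)
descent: ρ → (-2,6,1)  [lands on river]
river: ρ → (1,6,-2)
closes: descent 2, river 2
min |a| on river = 1

1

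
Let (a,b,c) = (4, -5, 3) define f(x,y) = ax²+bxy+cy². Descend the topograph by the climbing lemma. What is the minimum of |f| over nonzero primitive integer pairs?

translate: b→3 (≡-5 mod 8), so (4,-5,3)→(4,3,2)
flip: (4,3,2)→(2,-3,4)
translate: b→1 (≡-3 mod 4), so (2,-3,4)→(2,1,3)
reduced (well bottom): (2,1,3) with a≤c, −a<b≤a
well minimum = a = 2

2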